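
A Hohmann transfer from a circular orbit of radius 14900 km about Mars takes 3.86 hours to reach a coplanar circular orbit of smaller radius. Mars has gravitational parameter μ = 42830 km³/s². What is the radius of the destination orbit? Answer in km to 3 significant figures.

r₂ = 3960 km

Transfer time t = 3.86 hours = 13896 s, and t = π√(a_t³/μ).
So a_t = (μ t²/π²)^(1/3) = (42830 × (13896)² / π²)^(1/3) = 9427.8 km.
Since a_t = (r₁ + r₂)/2, r₂ = 2a_t − r₁ = 2×9427.8 − 14900 = 3955.6 km.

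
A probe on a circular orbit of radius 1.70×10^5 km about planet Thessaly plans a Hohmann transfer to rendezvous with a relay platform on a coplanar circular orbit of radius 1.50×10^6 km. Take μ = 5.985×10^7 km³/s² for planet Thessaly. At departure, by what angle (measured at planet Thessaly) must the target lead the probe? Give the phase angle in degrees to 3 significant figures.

Semi-major axis of the transfer orbit: a_t = (1.700×10^5 + 1.500×10^6)/2 = 8.350×10^5 km.
Transfer time t = π√(a_t³/μ) = 3.0985×10^5 s.
The target's mean motion on its circular orbit is ω₂ = √(μ/r₂³) = 4.2111×10^-6 rad/s.
Angle swept by the target during transfer: ω₂·t = 1.3048 rad = 74.76°.
Arrival is 180° from departure on the ellipse, so φ = 180° − 74.76° = 105°.

φ = 105°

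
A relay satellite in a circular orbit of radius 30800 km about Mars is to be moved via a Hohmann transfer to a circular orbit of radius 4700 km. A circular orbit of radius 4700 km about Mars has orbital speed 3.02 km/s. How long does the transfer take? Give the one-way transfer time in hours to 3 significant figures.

t = 9.97 hours

From the circular-orbit relation v² = μ/r at r = 4700 km: μ = v²r = (3.02)² × 4700 = 42865.9 km³/s².
The Hohmann ellipse has a_t = (r₁ + r₂)/2 = 17750 km.
Transfer time t = π√(a_t³/μ) = π√((17750)³ / 42865.9) = 35880 s.
Converting: 35880 s ÷ 3600 s/hour = 9.97 hours.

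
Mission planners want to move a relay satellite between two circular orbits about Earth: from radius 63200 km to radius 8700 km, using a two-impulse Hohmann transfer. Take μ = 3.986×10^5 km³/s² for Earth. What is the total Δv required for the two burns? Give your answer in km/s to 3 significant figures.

Transfer-ellipse semi-major axis a_t = (r₁ + r₂)/2 = (63200 + 8700)/2 = 35950 km.
Circular speed at r₁: v₁ = √(μ/r₁) = √(3.986×10^5/63200) = 2.511 km/s.
On the transfer ellipse at r₁, v² = μ(2/r − 1/a) gives v_a = √[μ(2/r₁ − 1/a_t)] = 1.235 km/s.
First burn Δv₁ = |v_a − v₁| = 1.276 km/s.
Circular speed at r₂: v₂ = √(μ/r₂) = 6.769 km/s.
Transfer-orbit speed at r₂: v_p = √[μ(2/r₂ − 1/a_t)] = 8.975 km/s.
Second burn Δv₂ = |v₂ − v_p| = 2.206 km/s.
Δv = Δv₁ + Δv₂ = 1.276 + 2.206 = 3.482 km/s.

Δv = 3.48 km/s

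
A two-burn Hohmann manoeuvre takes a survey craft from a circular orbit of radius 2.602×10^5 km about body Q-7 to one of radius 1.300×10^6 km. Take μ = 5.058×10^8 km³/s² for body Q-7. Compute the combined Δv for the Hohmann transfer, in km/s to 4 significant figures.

Δv = 21.16 km/s

Transfer-ellipse semi-major axis a_t = (r₁ + r₂)/2 = (2.602×10^5 + 1.300×10^6)/2 = 7.801×10^5 km.
Circular speed at r₁: v₁ = √(μ/r₁) = √(5.058×10^8/2.602×10^5) = 44.09 km/s.
On the transfer ellipse at r₁, vis-viva equation gives v_p = √[μ(2/r₁ − 1/a_t)] = 56.92 km/s.
First burn Δv₁ = |v_p − v₁| = 12.83 km/s.
At r₂, v₂ = √(μ/r₂) = 19.725 km/s.
Transfer-orbit speed at r₂: v_a = √[μ(2/r₂ − 1/a_t)] = 11.392 km/s.
Second burn Δv₂ = |v₂ − v_a| = 8.333 km/s.
Δv = Δv₁ + Δv₂ = 12.83 + 8.333 = 21.16 km/s.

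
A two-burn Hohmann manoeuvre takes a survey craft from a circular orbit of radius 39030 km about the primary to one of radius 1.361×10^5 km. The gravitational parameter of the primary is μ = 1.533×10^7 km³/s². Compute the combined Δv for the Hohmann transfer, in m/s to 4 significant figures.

Semi-major axis of the transfer orbit: a_t = (39030 + 1.361×10^5)/2 = 87565 km.
Circular speed at r₁: v₁ = √(μ/r₁) = √(1.533×10^7/39030) = 19.819 km/s.
On the transfer ellipse at r₁, vis-viva gives v_p = √[μ(2/r₁ − 1/a_t)] = 24.708 km/s.
First burn Δv₁ = |v_p − v₁| = 4.889 km/s.
Circular speed at r₂: v₂ = √(μ/r₂) = 10.6131 km/s.
Transfer-orbit speed at r₂: v_a = √[μ(2/r₂ − 1/a_t)] = 7.08559 km/s.
Second burn Δv₂ = |v₂ − v_a| = 3.528 km/s.
Δv = Δv₁ + Δv₂ = 4.889 + 3.528 = 8.417 km/s.

Δv = 8417 m/s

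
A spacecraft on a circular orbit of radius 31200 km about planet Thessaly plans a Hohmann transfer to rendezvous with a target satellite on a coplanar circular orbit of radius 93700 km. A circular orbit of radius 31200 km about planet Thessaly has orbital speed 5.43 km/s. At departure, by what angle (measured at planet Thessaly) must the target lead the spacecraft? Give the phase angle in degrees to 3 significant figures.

φ = 82.1°

From the circular-orbit relation v² = μ/r at r = 31200 km: μ = v²r = (5.43)² × 31200 = 9.19929×10^5 km³/s².
The Hohmann ellipse has a_t = (r₁ + r₂)/2 = 62450 km.
Transfer time t = π√(a_t³/μ) = 51118 s.
Target angular speed ω₂ = √(μ/r₂³) = 3.3440×10^-5 rad/s.
Angle swept by the target during transfer: ω₂·t = 1.7094 rad = 97.94°.
The spacecraft traverses 180° on the transfer ellipse, so the target must lead by 180° − 97.94° = 82.1°.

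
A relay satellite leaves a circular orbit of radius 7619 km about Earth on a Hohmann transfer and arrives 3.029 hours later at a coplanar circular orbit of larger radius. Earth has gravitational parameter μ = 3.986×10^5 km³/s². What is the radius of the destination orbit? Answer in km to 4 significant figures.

r₂ = 26120 km

Transfer time t = 3.029 hours = 10904.4 s, and t = π√(a_t³/μ).
So a_t = (μ t²/π²)^(1/3) = (3.986×10^5 × (10904.4)² / π²)^(1/3) = 16871 km.
Since a_t = (r₁ + r₂)/2, r₂ = 2a_t − r₁ = 2×16871 − 7619 = 26123 km.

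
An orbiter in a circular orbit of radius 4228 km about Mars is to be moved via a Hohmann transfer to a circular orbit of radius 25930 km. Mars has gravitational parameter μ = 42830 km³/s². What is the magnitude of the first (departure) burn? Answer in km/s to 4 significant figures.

Δv₁ = 0.9909 km/s

The Hohmann ellipse has a_t = (r₁ + r₂)/2 = 15079 km.
Circular speed at r = 4228 km: v_c = √(μ/r) = 3.1828 km/s.
Transfer-orbit speed at the same r (vis-viva, a = a_t): v_t = √[μ(2/r − 1/a_t)] = 4.1737 km/s.
Δv₁ = |v_t − v_c| = |4.1737 − 3.1828| = 0.9909 km/s.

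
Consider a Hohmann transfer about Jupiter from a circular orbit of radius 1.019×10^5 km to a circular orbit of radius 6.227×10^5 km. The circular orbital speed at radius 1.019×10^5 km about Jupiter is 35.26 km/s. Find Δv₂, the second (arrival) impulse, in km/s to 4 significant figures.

From the circular-orbit relation v² = μ/r at r = 1.019×10^5 km: μ = v²r = (35.26)² × 1.019×10^5 = 1.26689×10^8 km³/s².
The Hohmann ellipse has a_t = (r₁ + r₂)/2 = 3.623×10^5 km.
Circular speed at r = 6.227×10^5 km: v_c = √(μ/r) = 14.2636 km/s.
Vis-viva on the transfer ellipse at r = 6.227×10^5 km gives v_t = √[μ(2/r − 1/a_t)] = 7.56455 km/s.
Δv₂ = |v_t − v_c| = |7.56455 − 14.2636| = 6.699 km/s.

Δv₂ = 6.699 km/s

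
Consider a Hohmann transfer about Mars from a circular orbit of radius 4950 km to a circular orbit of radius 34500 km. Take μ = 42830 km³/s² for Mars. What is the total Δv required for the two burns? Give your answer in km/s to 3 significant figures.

Δv = 1.50 km/s

The Hohmann ellipse has a_t = (r₁ + r₂)/2 = 19725 km.
At r₁ the circular-orbit speed is v₁ = √(μ/r₁) = 2.9415 km/s.
On the transfer ellipse at r₁, vis-viva gives v_p = √[μ(2/r₁ − 1/a_t)] = 3.8902 km/s.
First burn Δv₁ = |v_p − v₁| = 0.9487 km/s.
Circular speed at r₂: v₂ = √(μ/r₂) = 1.1142 km/s.
Transfer-orbit speed at r₂: v_a = √[μ(2/r₂ − 1/a_t)] = 0.55816 km/s.
Second burn Δv₂ = |v₂ − v_a| = 0.5560 km/s.
Δv = Δv₁ + Δv₂ = 0.9487 + 0.5560 = 1.505 km/s.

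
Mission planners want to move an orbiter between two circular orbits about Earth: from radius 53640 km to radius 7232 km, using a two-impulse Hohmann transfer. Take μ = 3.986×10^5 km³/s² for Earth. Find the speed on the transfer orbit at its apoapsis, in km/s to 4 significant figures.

v = 1.329 km/s

The Hohmann ellipse has a_t = (r₁ + r₂)/2 = 30436 km.
At apoapsis, r = 53640 km.
Vis-viva: v = √[μ(2/r − 1/a_t)] = √[3.986×10^5 × (2/53640 − 1/30436)] = 1.329 km/s.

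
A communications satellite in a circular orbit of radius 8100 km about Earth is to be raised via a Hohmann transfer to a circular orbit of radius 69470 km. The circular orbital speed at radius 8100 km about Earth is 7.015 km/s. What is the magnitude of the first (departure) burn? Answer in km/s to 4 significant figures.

Δv₁ = 2.373 km/s

From the circular-orbit relation v² = μ/r at r = 8100 km: μ = v²r = (7.015)² × 8100 = 3.98603×10^5 km³/s².
Transfer-ellipse semi-major axis a_t = (r₁ + r₂)/2 = (8100 + 69470)/2 = 38785 km.
Circular speed at r = 8100 km: v_c = √(μ/r) = 7.015 km/s.
Vis-viva on the transfer ellipse at r = 8100 km gives v_t = √[μ(2/r − 1/a_t)] = 9.388 km/s.
Δv₁ = |v_t − v_c| = |9.388 − 7.015| = 2.373 km/s.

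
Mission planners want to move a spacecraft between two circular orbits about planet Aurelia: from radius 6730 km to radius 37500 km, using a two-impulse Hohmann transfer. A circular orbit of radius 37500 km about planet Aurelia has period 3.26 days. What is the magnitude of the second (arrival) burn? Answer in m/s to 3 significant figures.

Δv₂ = 375 m/s

From Kepler's third law T² = 4π²r³/μ at r = 37500 km, T = 3.26 days = 3.26 × 86400 s = 2.81664×10^5 s: μ = 4π²r³/T² = 26241.6 km³/s².
Transfer-ellipse semi-major axis a_t = (r₁ + r₂)/2 = (6730 + 37500)/2 = 22115 km.
Circular speed at r = 37500 km: v_c = √(μ/r) = 0.83653 km/s.
Vis-viva on the transfer ellipse at r = 37500 km gives v_t = √[μ(2/r − 1/a_t)] = 0.46147 km/s.
Δv₂ = |v_t − v_c| = |0.46147 − 0.83653| = 0.3751 km/s.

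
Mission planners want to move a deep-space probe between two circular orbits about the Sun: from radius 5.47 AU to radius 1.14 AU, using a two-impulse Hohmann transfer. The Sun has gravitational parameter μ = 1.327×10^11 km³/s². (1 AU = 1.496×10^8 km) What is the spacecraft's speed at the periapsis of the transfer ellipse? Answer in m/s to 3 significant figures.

v = 35900 m/s

In km: r₁ = 5.47 × 1.496×10^8 = 8.18312×10^8 km; r₂ = 1.14 × 1.496×10^8 = 1.70544×10^8 km.
Semi-major axis of the transfer orbit: a_t = (8.18312×10^8 + 1.70544×10^8)/2 = 4.94428×10^8 km.
At periapsis, r = 1.70544×10^8 km.
Vis-viva: v = √[μ(2/r − 1/a_t)] = √[1.327×10^11 × (2/1.70544×10^8 − 1/4.94428×10^8)] = 35.89 km/s.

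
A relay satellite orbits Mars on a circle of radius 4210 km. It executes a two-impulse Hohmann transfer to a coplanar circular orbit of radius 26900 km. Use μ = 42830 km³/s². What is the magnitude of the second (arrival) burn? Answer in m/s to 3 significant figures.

Δv₂ = 605 m/s

The Hohmann ellipse has a_t = (r₁ + r₂)/2 = 15555 km.
Circular speed at r = 26900 km: v_c = √(μ/r) = 1.26182 km/s.
Vis-viva on the transfer ellipse at r = 26900 km gives v_t = √[μ(2/r − 1/a_t)] = 0.656453 km/s.
Δv₂ = |v_t − v_c| = |0.656453 − 1.26182| = 0.6054 km/s.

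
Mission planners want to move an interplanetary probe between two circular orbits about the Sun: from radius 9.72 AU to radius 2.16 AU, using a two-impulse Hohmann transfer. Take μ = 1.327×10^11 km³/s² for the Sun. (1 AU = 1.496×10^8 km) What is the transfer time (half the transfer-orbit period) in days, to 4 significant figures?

In km: r₁ = 9.72 × 1.496×10^8 = 1.454112×10^9 km; r₂ = 2.16 × 1.496×10^8 = 3.23136×10^8 km.
Transfer-ellipse semi-major axis a_t = (r₁ + r₂)/2 = (1.454112×10^9 + 3.23136×10^8)/2 = 8.88624×10^8 km.
Half the transfer-orbit period gives t = π√(a_t³/μ) = 2.2845×10^8 s.
Converting: 2.2845×10^8 s ÷ 86400 s/day = 2644 days.

t = 2644 days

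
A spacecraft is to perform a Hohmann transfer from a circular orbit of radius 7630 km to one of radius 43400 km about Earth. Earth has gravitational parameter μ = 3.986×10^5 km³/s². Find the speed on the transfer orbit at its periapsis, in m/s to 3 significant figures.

v = 9430 m/s

Transfer-ellipse semi-major axis a_t = (r₁ + r₂)/2 = (7630 + 43400)/2 = 25515 km.
At periapsis, r = 7630 km.
Vis-viva: v = √[μ(2/r − 1/a_t)] = √[3.986×10^5 × (2/7630 − 1/25515)] = 9.427 km/s.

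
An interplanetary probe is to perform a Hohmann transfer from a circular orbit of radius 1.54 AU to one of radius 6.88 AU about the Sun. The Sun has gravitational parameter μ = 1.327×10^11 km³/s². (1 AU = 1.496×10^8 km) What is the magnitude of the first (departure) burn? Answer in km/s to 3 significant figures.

Δv₁ = 6.68 km/s

In km: r₁ = 1.54 × 1.496×10^8 = 2.30384×10^8 km; r₂ = 6.88 × 1.496×10^8 = 1.029248×10^9 km.
Semi-major axis of the transfer orbit: a_t = (2.30384×10^8 + 1.029248×10^9)/2 = 6.29816×10^8 km.
On the circular orbit at r = 2.30384×10^8 km, v_c = √(μ/r) = 24.000 km/s.
Vis-viva on the transfer ellipse at r = 2.30384×10^8 km gives v_t = √[μ(2/r − 1/a_t)] = 30.681 km/s.
Δv₁ = |v_t − v_c| = |30.681 − 24.000| = 6.681 km/s.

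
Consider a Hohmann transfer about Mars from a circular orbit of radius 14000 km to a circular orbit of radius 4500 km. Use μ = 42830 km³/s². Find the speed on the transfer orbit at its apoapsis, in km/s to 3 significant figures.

v = 1.22 km/s

Transfer-ellipse semi-major axis a_t = (r₁ + r₂)/2 = (14000 + 4500)/2 = 9250 km.
The apoapsis of the transfer ellipse is at r = 14000 km.
From the vis-viva equation, v = √[μ(2/r − 1/a_t)] = 1.220 km/s.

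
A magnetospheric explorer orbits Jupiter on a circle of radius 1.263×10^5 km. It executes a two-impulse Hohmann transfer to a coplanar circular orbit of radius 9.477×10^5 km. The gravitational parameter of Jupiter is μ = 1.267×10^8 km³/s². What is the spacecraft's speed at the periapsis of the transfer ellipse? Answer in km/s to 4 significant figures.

The Hohmann ellipse has a_t = (r₁ + r₂)/2 = 5.370×10^5 km.
At periapsis, r = 1.263×10^5 km.
Applying v² = μ(2/r − 1/a_t): v = 42.08 km/s.

v = 42.08 km/s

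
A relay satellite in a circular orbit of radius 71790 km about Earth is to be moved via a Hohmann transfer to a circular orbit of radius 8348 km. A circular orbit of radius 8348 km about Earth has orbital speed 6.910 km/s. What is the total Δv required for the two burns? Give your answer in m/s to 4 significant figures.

Δv = 3620 m/s

From the circular-orbit relation v² = μ/r at r = 8348 km: μ = v²r = (6.910)² × 8348 = 3.98601×10^5 km³/s².
Transfer-ellipse semi-major axis a_t = (r₁ + r₂)/2 = (71790 + 8348)/2 = 40069 km.
At r₁ the circular-orbit speed is v₁ = √(μ/r₁) = 2.3563 km/s.
On the transfer ellipse at r₁, vis-viva equation gives v_a = √[μ(2/r₁ − 1/a_t)] = 1.0755 km/s.
First burn Δv₁ = |v_a − v₁| = 1.281 km/s.
At r₂, v₂ = √(μ/r₂) = 6.910 km/s.
Transfer-orbit speed at r₂: v_p = √[μ(2/r₂ − 1/a_t)] = 9.249 km/s.
Second burn Δv₂ = |v₂ − v_p| = 2.339 km/s.
Total Δv = Δv₁ + Δv₂ = 3.620 km/s.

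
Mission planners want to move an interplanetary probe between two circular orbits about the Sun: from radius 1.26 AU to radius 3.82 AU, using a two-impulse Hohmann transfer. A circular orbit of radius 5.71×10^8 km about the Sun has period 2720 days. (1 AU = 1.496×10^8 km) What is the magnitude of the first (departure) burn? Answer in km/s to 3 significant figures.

From Kepler's third law T² = 4π²r³/μ at r = 5.71×10^8 km, T = 2720 days = 2720 × 86400 s = 2.35008×10^8 s: μ = 4π²r³/T² = 1.33077×10^11 km³/s².
In km: r₁ = 1.26 × 1.496×10^8 = 1.88496×10^8 km; r₂ = 3.82 × 1.496×10^8 = 5.71472×10^8 km.
The Hohmann ellipse has a_t = (r₁ + r₂)/2 = 3.79984×10^8 km.
Circular speed at r = 1.88496×10^8 km: v_c = √(μ/r) = 26.571 km/s.
Transfer-orbit speed at the same r (vis-viva, a = a_t): v_t = √[μ(2/r − 1/a_t)] = 32.585 km/s.
Δv₁ = |v_t − v_c| = |32.585 − 26.571| = 6.014 km/s.

Δv₁ = 6.01 km/s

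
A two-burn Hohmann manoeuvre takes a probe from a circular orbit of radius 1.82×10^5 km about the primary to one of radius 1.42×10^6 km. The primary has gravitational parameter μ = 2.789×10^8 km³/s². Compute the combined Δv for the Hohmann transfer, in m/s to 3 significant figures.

Δv = 20300 m/s

The Hohmann ellipse has a_t = (r₁ + r₂)/2 = 8.010×10^5 km.
Circular speed at r₁: v₁ = √(μ/r₁) = √(2.789×10^8/1.820×10^5) = 39.1461 km/s.
On the transfer ellipse at r₁, vis-viva equation gives v_p = √[μ(2/r₁ − 1/a_t)] = 52.1214 km/s.
First burn Δv₁ = |v_p − v₁| = 12.98 km/s.
At r₂, v₂ = √(μ/r₂) = 14.0146 km/s.
Transfer-orbit speed at r₂: v_a = √[μ(2/r₂ − 1/a_t)] = 6.68035 km/s.
Second burn Δv₂ = |v₂ − v_a| = 7.334 km/s.
Δv = Δv₁ + Δv₂ = 12.98 + 7.334 = 20.31 km/s.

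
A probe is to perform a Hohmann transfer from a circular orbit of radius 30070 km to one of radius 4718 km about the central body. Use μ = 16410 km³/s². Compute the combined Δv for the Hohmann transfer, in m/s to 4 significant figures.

Δv = 941.1 m/s

Transfer-ellipse semi-major axis a_t = (r₁ + r₂)/2 = (30070 + 4718)/2 = 17394 km.
Circular speed at r₁: v₁ = √(μ/r₁) = √(16410/30070) = 0.7387 km/s.
On the transfer ellipse at r₁, vis-viva equation gives v_a = √[μ(2/r₁ − 1/a_t)] = 0.3847 km/s.
First burn Δv₁ = |v_a − v₁| = 0.3540 km/s.
Circular speed at r₂: v₂ = √(μ/r₂) = 1.8650 km/s.
Transfer-orbit speed at r₂: v_p = √[μ(2/r₂ − 1/a_t)] = 2.4521 km/s.
Second burn Δv₂ = |v₂ − v_p| = 0.5871 km/s.
Δv = Δv₁ + Δv₂ = 0.3540 + 0.5871 = 0.9411 km/s.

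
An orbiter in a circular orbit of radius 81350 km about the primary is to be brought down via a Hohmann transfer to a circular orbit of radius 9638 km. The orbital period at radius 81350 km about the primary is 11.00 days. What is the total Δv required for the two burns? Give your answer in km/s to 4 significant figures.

Δv = 0.8172 km/s

From Kepler's third law T² = 4π²r³/μ at r = 81350 km, T = 11.00 days = 11.00 × 86400 s = 9.504×10^5 s: μ = 4π²r³/T² = 23529.9 km³/s².
Transfer-ellipse semi-major axis a_t = (r₁ + r₂)/2 = (81350 + 9638)/2 = 45494 km.
At r₁ the circular-orbit speed is v₁ = √(μ/r₁) = 0.5378 km/s.
On the transfer ellipse at r₁, v² = μ(2/r − 1/a) gives v_a = √[μ(2/r₁ − 1/a_t)] = 0.2475 km/s.
First burn Δv₁ = |v_a − v₁| = 0.2903 km/s.
Circular speed at r₂: v₂ = √(μ/r₂) = 1.5625 km/s.
Transfer-orbit speed at r₂: v_p = √[μ(2/r₂ − 1/a_t)] = 2.0894 km/s.
Second burn Δv₂ = |v₂ − v_p| = 0.5269 km/s.
Total Δv = Δv₁ + Δv₂ = 0.8172 km/s.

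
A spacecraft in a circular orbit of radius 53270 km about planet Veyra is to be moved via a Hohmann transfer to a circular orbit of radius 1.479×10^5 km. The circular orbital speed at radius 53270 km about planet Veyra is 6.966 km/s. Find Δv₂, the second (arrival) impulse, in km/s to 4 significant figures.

Δv₂ = 1.138 km/s

From the circular-orbit relation v² = μ/r at r = 53270 km: μ = v²r = (6.966)² × 53270 = 2.58494×10^6 km³/s².
Transfer-ellipse semi-major axis a_t = (r₁ + r₂)/2 = (53270 + 1.479×10^5)/2 = 1.00585×10^5 km.
On the circular orbit at r = 1.479×10^5 km, v_c = √(μ/r) = 4.1806 km/s.
Transfer-orbit speed at the same r (vis-viva, a = a_t): v_t = √[μ(2/r − 1/a_t)] = 3.0424 km/s.
Δv₂ = |v_t − v_c| = |3.0424 − 4.1806| = 1.138 km/s.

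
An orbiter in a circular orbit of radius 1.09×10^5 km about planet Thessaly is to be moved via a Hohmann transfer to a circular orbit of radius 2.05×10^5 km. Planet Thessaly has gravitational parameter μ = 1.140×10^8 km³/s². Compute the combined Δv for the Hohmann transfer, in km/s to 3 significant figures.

The Hohmann ellipse has a_t = (r₁ + r₂)/2 = 1.570×10^5 km.
Circular speed at r₁: v₁ = √(μ/r₁) = √(1.140×10^8/1.090×10^5) = 32.340 km/s.
Transfer-orbit speed at r₁ (vis-viva): v_p = √[μ(2/r₁ − 1/a_t)] = 36.954 km/s.
First burn Δv₁ = |v_p − v₁| = 4.614 km/s.
Circular speed at r₂: v₂ = √(μ/r₂) = 23.582 km/s.
Transfer-orbit speed at r₂: v_a = √[μ(2/r₂ − 1/a_t)] = 19.649 km/s.
Second burn Δv₂ = |v₂ − v_a| = 3.933 km/s.
Total Δv = Δv₁ + Δv₂ = 8.547 km/s.

Δv = 8.55 km/s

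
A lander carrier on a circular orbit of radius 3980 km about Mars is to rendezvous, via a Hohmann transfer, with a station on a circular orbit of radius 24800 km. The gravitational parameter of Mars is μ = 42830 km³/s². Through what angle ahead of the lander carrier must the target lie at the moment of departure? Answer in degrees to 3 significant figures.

The Hohmann ellipse has a_t = (r₁ + r₂)/2 = 14390 km.
The half-period of the transfer ellipse is t = π√(a_t³/μ) = 26204.0 s.
Target angular speed ω₂ = √(μ/r₂³) = 5.29903×10^-5 rad/s.
Angle swept by the target during transfer: ω₂·t = 1.3886 rad = 79.56°.
Arrival is 180° from departure on the ellipse, so φ = 180° − 79.56° = 100°.

φ = 100°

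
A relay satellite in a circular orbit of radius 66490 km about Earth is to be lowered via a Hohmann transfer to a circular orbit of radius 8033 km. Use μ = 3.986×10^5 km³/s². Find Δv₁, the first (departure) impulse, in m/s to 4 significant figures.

Semi-major axis of the transfer orbit: a_t = (66490 + 8033)/2 = 37261.5 km.
On the circular orbit at r = 66490 km, v_c = √(μ/r) = 2.4484 km/s.
Transfer-orbit speed at the same r (vis-viva, a = a_t): v_t = √[μ(2/r − 1/a_t)] = 1.1368 km/s.
Δv₁ = |v_t − v_c| = |1.1368 − 2.4484| = 1.312 km/s.

Δv₁ = 1312 m/s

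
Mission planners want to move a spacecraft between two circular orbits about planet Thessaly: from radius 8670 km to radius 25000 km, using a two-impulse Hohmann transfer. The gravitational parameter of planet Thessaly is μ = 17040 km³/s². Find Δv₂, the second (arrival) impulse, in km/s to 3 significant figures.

Semi-major axis of the transfer orbit: a_t = (8670 + 25000)/2 = 16835 km.
Circular speed at r = 25000 km: v_c = √(μ/r) = 0.8256 km/s.
Vis-viva on the transfer ellipse at r = 25000 km gives v_t = √[μ(2/r − 1/a_t)] = 0.5925 km/s.
Δv₂ = |v_t − v_c| = |0.5925 − 0.8256| = 0.2331 km/s.

Δv₂ = 0.233 km/s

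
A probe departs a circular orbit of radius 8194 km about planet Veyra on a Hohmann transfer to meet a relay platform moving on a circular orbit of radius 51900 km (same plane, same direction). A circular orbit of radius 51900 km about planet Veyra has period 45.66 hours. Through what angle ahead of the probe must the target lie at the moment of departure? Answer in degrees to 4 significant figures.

From Kepler's third law T² = 4π²r³/μ at r = 51900 km, T = 45.66 hours = 45.66 × 3600 s = 1.64376×10^5 s: μ = 4π²r³/T² = 2.04261×10^5 km³/s².
The Hohmann ellipse has a_t = (r₁ + r₂)/2 = 30047 km.
Transfer time t = π√(a_t³/μ) = 36204 s.
The target's mean motion on its circular orbit is ω₂ = √(μ/r₂³) = 3.8224×10^-5 rad/s.
Angle swept by the target during transfer: ω₂·t = 1.3839 rad = 79.29°.
Arrival is 180° from departure on the ellipse, so φ = 180° − 79.29° = 100.7°.

φ = 100.7°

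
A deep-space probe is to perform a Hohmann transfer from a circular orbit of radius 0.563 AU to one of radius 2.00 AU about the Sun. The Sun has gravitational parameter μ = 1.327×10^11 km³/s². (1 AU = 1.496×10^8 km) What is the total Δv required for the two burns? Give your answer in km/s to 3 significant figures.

In km: r₁ = 0.563 × 1.496×10^8 = 8.42248×10^7 km; r₂ = 2.00 × 1.496×10^8 = 2.992×10^8 km.
The Hohmann ellipse has a_t = (r₁ + r₂)/2 = 1.917124×10^8 km.
At r₁ the circular-orbit speed is v₁ = √(μ/r₁) = 39.69314 km/s.
On the transfer ellipse at r₁, vis-viva equation gives v_p = √[μ(2/r₁ − 1/a_t)] = 49.58738 km/s.
First burn Δv₁ = |v_p − v₁| = 9.8942 km/s.
At r₂, v₂ = √(μ/r₂) = 21.060 km/s.
Transfer-orbit speed at r₂: v_a = √[μ(2/r₂ − 1/a_t)] = 13.959 km/s.
Second burn Δv₂ = |v₂ − v_a| = 7.1010 km/s.
Total Δv = Δv₁ + Δv₂ = 17.00 km/s.

Δv = 17.0 km/s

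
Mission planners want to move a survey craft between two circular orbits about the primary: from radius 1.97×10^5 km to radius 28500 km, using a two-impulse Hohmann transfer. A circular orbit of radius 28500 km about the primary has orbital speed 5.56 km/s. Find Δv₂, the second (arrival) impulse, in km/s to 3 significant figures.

From the circular-orbit relation v² = μ/r at r = 28500 km: μ = v²r = (5.56)² × 28500 = 8.81038×10^5 km³/s².
Semi-major axis of the transfer orbit: a_t = (1.970×10^5 + 28500)/2 = 1.1275×10^5 km.
On the circular orbit at r = 28500 km, v_c = √(μ/r) = 5.560 km/s.
Vis-viva on the transfer ellipse at r = 28500 km gives v_t = √[μ(2/r − 1/a_t)] = 7.349 km/s.
Δv₂ = |v_t − v_c| = |7.349 − 5.560| = 1.789 km/s.

Δv₂ = 1.79 km/s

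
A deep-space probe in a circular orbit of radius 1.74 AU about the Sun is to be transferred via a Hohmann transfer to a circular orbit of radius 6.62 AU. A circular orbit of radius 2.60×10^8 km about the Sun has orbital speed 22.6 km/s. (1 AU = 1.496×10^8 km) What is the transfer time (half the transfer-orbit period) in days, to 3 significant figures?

From the circular-orbit relation v² = μ/r at r = 2.60×10^8 km: μ = v²r = (22.6)² × 2.60×10^8 = 1.32798×10^11 km³/s².
In km: r₁ = 1.74 × 1.496×10^8 = 2.60304×10^8 km; r₂ = 6.62 × 1.496×10^8 = 9.90352×10^8 km.
The Hohmann ellipse has a_t = (r₁ + r₂)/2 = 6.25328×10^8 km.
Transfer time t = π√(a_t³/μ) = π√((6.25328×10^8)³ / 1.32798×10^11) = 1.348×10^8 s.
Converting: 1.348×10^8 s ÷ 86400 s/day = 1560 days.

t = 1560 days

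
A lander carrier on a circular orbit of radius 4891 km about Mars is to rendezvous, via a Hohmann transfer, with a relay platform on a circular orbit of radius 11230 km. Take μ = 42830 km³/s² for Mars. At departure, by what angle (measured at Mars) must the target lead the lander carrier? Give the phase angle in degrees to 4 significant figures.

Transfer-ellipse semi-major axis a_t = (r₁ + r₂)/2 = (4891 + 11230)/2 = 8060.5 km.
The half-period of the transfer ellipse is t = π√(a_t³/μ) = 10985.5 s.
The target's mean motion on its circular orbit is ω₂ = √(μ/r₂³) = 1.73902×10^-4 rad/s.
Angle swept by the target during transfer: ω₂·t = 1.9104 rad = 109.46°.
The lander carrier traverses 180° on the transfer ellipse, so the target must lead by 180° − 109.46° = 70.54°.

φ = 70.54°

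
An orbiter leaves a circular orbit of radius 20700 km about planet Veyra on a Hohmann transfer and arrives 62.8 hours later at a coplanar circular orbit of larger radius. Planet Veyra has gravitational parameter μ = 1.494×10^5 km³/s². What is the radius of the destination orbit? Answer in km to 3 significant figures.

r₂ = 1.63×10^5 km

Transfer time t = 62.8 hours = 2.2608×10^5 s, and t = π√(a_t³/μ).
So a_t = (μ t²/π²)^(1/3) = (1.494×10^5 × (2.2608×10^5)² / π²)^(1/3) = 91803 km.
Since a_t = (r₁ + r₂)/2, r₂ = 2a_t − r₁ = 2×91803 − 20700 = 1.62906×10^5 km.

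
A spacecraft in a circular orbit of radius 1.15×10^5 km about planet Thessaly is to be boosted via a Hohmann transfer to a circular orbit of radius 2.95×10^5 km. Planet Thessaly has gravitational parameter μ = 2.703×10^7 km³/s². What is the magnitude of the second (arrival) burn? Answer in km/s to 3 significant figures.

Transfer-ellipse semi-major axis a_t = (r₁ + r₂)/2 = (1.150×10^5 + 2.950×10^5)/2 = 2.050×10^5 km.
On the circular orbit at r = 2.950×10^5 km, v_c = √(μ/r) = 9.572 km/s.
Vis-viva on the transfer ellipse at r = 2.950×10^5 km gives v_t = √[μ(2/r − 1/a_t)] = 7.169 km/s.
Δv₂ = |v_t − v_c| = |7.169 − 9.572| = 2.403 km/s.

Δv₂ = 2.40 km/s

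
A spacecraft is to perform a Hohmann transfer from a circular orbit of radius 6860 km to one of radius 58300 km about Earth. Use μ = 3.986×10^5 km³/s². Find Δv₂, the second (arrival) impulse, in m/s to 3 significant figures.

Δv₂ = 1410 m/s

Transfer-ellipse semi-major axis a_t = (r₁ + r₂)/2 = (6860 + 58300)/2 = 32580 km.
On the circular orbit at r = 58300 km, v_c = √(μ/r) = 2.615 km/s.
Transfer-orbit speed at the same r (vis-viva, a = a_t): v_t = √[μ(2/r − 1/a_t)] = 1.200 km/s.
Δv₂ = |v_t − v_c| = |1.200 − 2.615| = 1.415 km/s.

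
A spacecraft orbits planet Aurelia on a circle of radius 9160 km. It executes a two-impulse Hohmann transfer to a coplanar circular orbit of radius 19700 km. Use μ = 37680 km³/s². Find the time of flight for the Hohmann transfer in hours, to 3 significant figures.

t = 7.79 hours

Semi-major axis of the transfer orbit: a_t = (9160 + 19700)/2 = 14430 km.
By Kepler's third law the transfer-orbit period is T = 2π√(a_t³/μ), so t = T/2 = 28050 s.
Converting: 28050 s ÷ 3600 s/hour = 7.79 hours.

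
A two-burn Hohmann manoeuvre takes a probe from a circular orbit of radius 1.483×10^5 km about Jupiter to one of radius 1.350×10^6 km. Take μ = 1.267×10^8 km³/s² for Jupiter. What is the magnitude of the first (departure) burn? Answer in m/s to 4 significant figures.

Δv₁ = 10010 m/s

Transfer-ellipse semi-major axis a_t = (r₁ + r₂)/2 = (1.483×10^5 + 1.350×10^6)/2 = 7.4915×10^5 km.
Circular speed at r = 1.483×10^5 km: v_c = √(μ/r) = 29.23 km/s.
Transfer-orbit speed at the same r (vis-viva, a = a_t): v_t = √[μ(2/r − 1/a_t)] = 39.24 km/s.
Δv₁ = |v_t − v_c| = |39.24 − 29.23| = 10.01 km/s.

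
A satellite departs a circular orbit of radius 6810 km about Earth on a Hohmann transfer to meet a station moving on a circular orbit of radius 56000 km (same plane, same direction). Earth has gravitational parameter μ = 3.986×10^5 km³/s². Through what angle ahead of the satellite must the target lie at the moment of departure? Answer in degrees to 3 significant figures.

φ = 104°

Transfer-ellipse semi-major axis a_t = (r₁ + r₂)/2 = (6810 + 56000)/2 = 31405 km.
Transfer time t = π√(a_t³/μ) = 27693.6 s.
Target angular speed ω₂ = √(μ/r₂³) = 4.76416×10^-5 rad/s.
Angle swept by the target during transfer: ω₂·t = 1.31937 rad = 75.59°.
The satellite traverses 180° on the transfer ellipse, so the target must lead by 180° − 75.59° = 104°.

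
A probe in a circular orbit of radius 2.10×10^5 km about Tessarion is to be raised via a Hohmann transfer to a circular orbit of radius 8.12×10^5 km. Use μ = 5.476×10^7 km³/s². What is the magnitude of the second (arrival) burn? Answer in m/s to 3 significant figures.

Semi-major axis of the transfer orbit: a_t = (2.100×10^5 + 8.120×10^5)/2 = 5.110×10^5 km.
Circular speed at r = 8.120×10^5 km: v_c = √(μ/r) = 8.212 km/s.
Transfer-orbit speed at the same r (vis-viva, a = a_t): v_t = √[μ(2/r − 1/a_t)] = 5.264 km/s.
Δv₂ = |v_t − v_c| = |5.264 − 8.212| = 2.948 km/s.

Δv₂ = 2950 m/s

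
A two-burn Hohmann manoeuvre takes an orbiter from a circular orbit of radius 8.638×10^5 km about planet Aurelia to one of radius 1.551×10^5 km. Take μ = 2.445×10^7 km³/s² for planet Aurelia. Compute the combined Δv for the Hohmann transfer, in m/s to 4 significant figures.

Δv = 6178 m/s

The Hohmann ellipse has a_t = (r₁ + r₂)/2 = 5.0945×10^5 km.
Circular speed at r₁: v₁ = √(μ/r₁) = √(2.445×10^7/8.638×10^5) = 5.3203 km/s.
Transfer-orbit speed at r₁ (vis-viva equation): v_a = √[μ(2/r₁ − 1/a_t)] = 2.9355 km/s.
First burn Δv₁ = |v_a − v₁| = 2.385 km/s.
At r₂, v₂ = √(μ/r₂) = 12.5555 km/s.
Transfer-orbit speed at r₂: v_p = √[μ(2/r₂ − 1/a_t)] = 16.3489 km/s.
Second burn Δv₂ = |v₂ − v_p| = 3.793 km/s.
Total Δv = Δv₁ + Δv₂ = 6.178 km/s.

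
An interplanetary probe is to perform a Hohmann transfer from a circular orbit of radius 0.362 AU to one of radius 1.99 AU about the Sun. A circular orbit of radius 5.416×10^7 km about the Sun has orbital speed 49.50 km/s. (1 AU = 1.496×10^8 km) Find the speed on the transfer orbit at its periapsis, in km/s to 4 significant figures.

From the circular-orbit relation v² = μ/r at r = 5.416×10^7 km: μ = v²r = (49.50)² × 5.416×10^7 = 1.32706×10^11 km³/s².
In km: r₁ = 0.362 × 1.496×10^8 = 5.41552×10^7 km; r₂ = 1.99 × 1.496×10^8 = 2.97704×10^8 km.
Transfer-ellipse semi-major axis a_t = (r₁ + r₂)/2 = (5.41552×10^7 + 2.97704×10^8)/2 = 1.759296×10^8 km.
The periapsis of the transfer ellipse is at r = 5.41552×10^7 km.
Applying v² = μ(2/r − 1/a_t): v = 64.39 km/s.

v = 64.39 km/s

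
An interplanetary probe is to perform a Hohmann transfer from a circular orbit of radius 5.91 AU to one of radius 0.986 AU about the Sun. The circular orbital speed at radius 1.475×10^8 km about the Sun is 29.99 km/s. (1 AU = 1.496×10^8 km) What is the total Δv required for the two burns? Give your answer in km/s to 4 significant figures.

Δv = 14.97 km/s

From the circular-orbit relation v² = μ/r at r = 1.475×10^8 km: μ = v²r = (29.99)² × 1.475×10^8 = 1.32662×10^11 km³/s².
In km: r₁ = 5.91 × 1.496×10^8 = 8.84136×10^8 km; r₂ = 0.986 × 1.496×10^8 = 1.475056×10^8 km.
Transfer-ellipse semi-major axis a_t = (r₁ + r₂)/2 = (8.84136×10^8 + 1.475056×10^8)/2 = 5.158208×10^8 km.
Circular speed at r₁: v₁ = √(μ/r₁) = √(1.32662×10^11/8.84136×10^8) = 12.249 km/s.
Transfer-orbit speed at r₁ (v² = μ(2/r − 1/a)): v_a = √[μ(2/r₁ − 1/a_t)] = 6.5504 km/s.
First burn Δv₁ = |v_a − v₁| = 5.699 km/s.
Circular speed at r₂: v₂ = √(μ/r₂) = 29.9894 km/s.
Transfer-orbit speed at r₂: v_p = √[μ(2/r₂ − 1/a_t)] = 39.2625 km/s.
Second burn Δv₂ = |v₂ − v_p| = 9.273 km/s.
Total Δv = Δv₁ + Δv₂ = 14.97 km/s.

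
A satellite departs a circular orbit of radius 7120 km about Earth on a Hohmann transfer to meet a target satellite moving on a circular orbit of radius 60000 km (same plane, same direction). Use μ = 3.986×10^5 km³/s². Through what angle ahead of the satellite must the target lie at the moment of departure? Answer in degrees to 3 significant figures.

φ = 105°

Transfer-ellipse semi-major axis a_t = (r₁ + r₂)/2 = (7120 + 60000)/2 = 33560 km.
Transfer time t = π√(a_t³/μ) = 30592 s.
Target angular speed ω₂ = √(μ/r₂³) = 4.2958×10^-5 rad/s.
Angle swept by the target during transfer: ω₂·t = 1.3142 rad = 75.30°.
The satellite traverses 180° on the transfer ellipse, so the target must lead by 180° − 75.30° = 105°.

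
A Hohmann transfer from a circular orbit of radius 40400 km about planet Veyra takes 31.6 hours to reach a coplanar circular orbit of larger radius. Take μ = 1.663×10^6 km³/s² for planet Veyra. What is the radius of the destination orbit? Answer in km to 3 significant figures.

Transfer time t = 31.6 hours = 1.1376×10^5 s, and t = π√(a_t³/μ).
So a_t = (μ t²/π²)^(1/3) = (1.663×10^6 × (1.1376×10^5)² / π²)^(1/3) = 1.2968×10^5 km.
Since a_t = (r₁ + r₂)/2, r₂ = 2a_t − r₁ = 2×1.2968×10^5 − 40400 = 2.1896×10^5 km.

r₂ = 2.19×10^5 km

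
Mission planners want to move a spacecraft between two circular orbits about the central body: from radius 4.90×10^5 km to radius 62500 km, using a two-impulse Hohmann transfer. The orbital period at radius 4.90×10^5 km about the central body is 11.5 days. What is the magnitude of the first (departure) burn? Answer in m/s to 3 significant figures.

Δv₁ = 1620 m/s

From Kepler's third law T² = 4π²r³/μ at r = 4.90×10^5 km, T = 11.5 days = 11.5 × 86400 s = 9.936×10^5 s: μ = 4π²r³/T² = 4.70462×10^6 km³/s².
Transfer-ellipse semi-major axis a_t = (r₁ + r₂)/2 = (4.900×10^5 + 62500)/2 = 2.7625×10^5 km.
Circular speed at r = 4.900×10^5 km: v_c = √(μ/r) = 3.099 km/s.
Transfer-orbit speed at the same r (vis-viva, a = a_t): v_t = √[μ(2/r − 1/a_t)] = 1.474 km/s.
Δv₁ = |v_t − v_c| = |1.474 − 3.099| = 1.625 km/s.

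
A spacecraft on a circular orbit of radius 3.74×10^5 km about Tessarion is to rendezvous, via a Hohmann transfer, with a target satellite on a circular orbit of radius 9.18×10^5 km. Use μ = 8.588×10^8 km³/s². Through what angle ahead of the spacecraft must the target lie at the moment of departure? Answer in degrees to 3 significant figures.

Semi-major axis of the transfer orbit: a_t = (3.740×10^5 + 9.180×10^5)/2 = 6.460×10^5 km.
The half-period of the transfer ellipse is t = π√(a_t³/μ) = 55660 s.
The target's mean motion on its circular orbit is ω₂ = √(μ/r₂³) = 3.332×10^-5 rad/s.
Angle swept by the target during transfer: ω₂·t = 1.855 rad = 106.3°.
Arrival is 180° from departure on the ellipse, so φ = 180° − 106.3° = 73.7°.

φ = 73.7°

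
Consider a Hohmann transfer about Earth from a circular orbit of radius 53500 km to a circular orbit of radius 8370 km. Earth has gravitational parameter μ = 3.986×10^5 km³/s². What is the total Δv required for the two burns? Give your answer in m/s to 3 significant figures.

Transfer-ellipse semi-major axis a_t = (r₁ + r₂)/2 = (53500 + 8370)/2 = 30935 km.
Circular speed at r₁: v₁ = √(μ/r₁) = √(3.986×10^5/53500) = 2.730 km/s.
On the transfer ellipse at r₁, vis-viva equation gives v_a = √[μ(2/r₁ − 1/a_t)] = 1.420 km/s.
First burn Δv₁ = |v_a − v₁| = 1.310 km/s.
At r₂, v₂ = √(μ/r₂) = 6.901 km/s.
Transfer-orbit speed at r₂: v_p = √[μ(2/r₂ − 1/a_t)] = 9.075 km/s.
Second burn Δv₂ = |v₂ − v_p| = 2.174 km/s.
Δv = Δv₁ + Δv₂ = 1.310 + 2.174 = 3.484 km/s.

Δv = 3480 m/s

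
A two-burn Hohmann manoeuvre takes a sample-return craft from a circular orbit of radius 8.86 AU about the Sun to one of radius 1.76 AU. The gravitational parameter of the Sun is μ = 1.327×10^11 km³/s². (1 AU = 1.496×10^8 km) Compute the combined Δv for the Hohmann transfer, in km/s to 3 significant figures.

Δv = 10.8 km/s

In km: r₁ = 8.86 × 1.496×10^8 = 1.325456×10^9 km; r₂ = 1.76 × 1.496×10^8 = 2.63296×10^8 km.
Transfer-ellipse semi-major axis a_t = (r₁ + r₂)/2 = (1.325456×10^9 + 2.63296×10^8)/2 = 7.94376×10^8 km.
At r₁ the circular-orbit speed is v₁ = √(μ/r₁) = 10.0058 km/s.
Transfer-orbit speed at r₁ (vis-viva): v_a = √[μ(2/r₁ − 1/a_t)] = 5.76052 km/s.
First burn Δv₁ = |v_a − v₁| = 4.245 km/s.
At r₂, v₂ = √(μ/r₂) = 22.450 km/s.
Transfer-orbit speed at r₂: v_p = √[μ(2/r₂ − 1/a_t)] = 28.999 km/s.
Second burn Δv₂ = |v₂ − v_p| = 6.549 km/s.
Total Δv = Δv₁ + Δv₂ = 10.79 km/s.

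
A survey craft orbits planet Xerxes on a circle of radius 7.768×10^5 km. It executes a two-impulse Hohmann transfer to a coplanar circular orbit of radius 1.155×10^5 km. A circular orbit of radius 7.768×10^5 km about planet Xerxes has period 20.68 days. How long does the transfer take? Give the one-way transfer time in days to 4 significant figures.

t = 4.501 days

From Kepler's third law T² = 4π²r³/μ at r = 7.768×10^5 km, T = 20.68 days = 20.68 × 86400 s = 1.786752×10^6 s: μ = 4π²r³/T² = 5.79641×10^6 km³/s².
Transfer-ellipse semi-major axis a_t = (r₁ + r₂)/2 = (7.768×10^5 + 1.155×10^5)/2 = 4.4615×10^5 km.
Transfer time t = π√(a_t³/μ) = π√((4.4615×10^5)³ / 5.79641×10^6) = 3.889×10^5 s.
Converting: 3.889×10^5 s ÷ 86400 s/day = 4.501 days.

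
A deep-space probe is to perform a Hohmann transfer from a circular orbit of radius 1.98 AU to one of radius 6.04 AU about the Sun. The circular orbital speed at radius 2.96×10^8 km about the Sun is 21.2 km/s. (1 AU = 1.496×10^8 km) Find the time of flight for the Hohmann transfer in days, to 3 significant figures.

t = 1460 days

From the circular-orbit relation v² = μ/r at r = 2.96×10^8 km: μ = v²r = (21.2)² × 2.96×10^8 = 1.33034×10^11 km³/s².
In km: r₁ = 1.98 × 1.496×10^8 = 2.96208×10^8 km; r₂ = 6.04 × 1.496×10^8 = 9.03584×10^8 km.
The Hohmann ellipse has a_t = (r₁ + r₂)/2 = 5.99896×10^8 km.
By Kepler's third law the transfer-orbit period is T = 2π√(a_t³/μ), so t = T/2 = 1.2656×10^8 s.
Converting: 1.2656×10^8 s ÷ 86400 s/day = 1460 days.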